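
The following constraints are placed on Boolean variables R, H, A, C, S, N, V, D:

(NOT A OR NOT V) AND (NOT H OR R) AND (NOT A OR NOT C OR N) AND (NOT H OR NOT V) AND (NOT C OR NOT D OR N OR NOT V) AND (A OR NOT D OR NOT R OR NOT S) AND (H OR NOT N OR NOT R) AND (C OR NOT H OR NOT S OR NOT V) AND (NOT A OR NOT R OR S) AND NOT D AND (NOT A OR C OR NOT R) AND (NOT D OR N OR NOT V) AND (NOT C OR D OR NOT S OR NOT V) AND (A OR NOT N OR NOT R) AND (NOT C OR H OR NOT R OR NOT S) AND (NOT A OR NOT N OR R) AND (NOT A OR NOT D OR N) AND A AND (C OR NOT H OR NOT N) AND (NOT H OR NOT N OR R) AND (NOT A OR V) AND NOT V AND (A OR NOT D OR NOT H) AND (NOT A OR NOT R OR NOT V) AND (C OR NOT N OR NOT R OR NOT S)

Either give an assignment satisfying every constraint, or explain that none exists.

UNSATISFIABLE

Case A = True:
  (NOT A OR NOT V) forces V = False.
  Clause (NOT A OR V) is falsified — contradiction.
Case A = False:
  Clause (A) is falsified — contradiction.
Both cases fail, so the formula is unsatisfiable.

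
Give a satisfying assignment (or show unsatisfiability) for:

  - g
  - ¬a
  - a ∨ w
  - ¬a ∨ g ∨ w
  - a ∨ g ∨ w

w: True, a: False, g: True

Unit clause (g) forces g = True.
Unit clause (¬a) forces a = False.
In (a ∨ w) only w is left, so w = True.
All clauses satisfied.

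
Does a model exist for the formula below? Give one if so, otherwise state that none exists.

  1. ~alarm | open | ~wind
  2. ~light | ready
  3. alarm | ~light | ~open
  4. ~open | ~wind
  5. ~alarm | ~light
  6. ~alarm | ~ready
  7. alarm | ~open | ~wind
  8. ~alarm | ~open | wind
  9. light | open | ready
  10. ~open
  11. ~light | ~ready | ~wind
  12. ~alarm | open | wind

wind = False, alarm = False, light = True, ready = True, open = False

Unit clause (~open) forces open = False.
Set wind = False.
  then (~alarm | open | wind) forces alarm = False.
Set light = True.
  then (~light | ready) forces ready = True.
All clauses satisfied.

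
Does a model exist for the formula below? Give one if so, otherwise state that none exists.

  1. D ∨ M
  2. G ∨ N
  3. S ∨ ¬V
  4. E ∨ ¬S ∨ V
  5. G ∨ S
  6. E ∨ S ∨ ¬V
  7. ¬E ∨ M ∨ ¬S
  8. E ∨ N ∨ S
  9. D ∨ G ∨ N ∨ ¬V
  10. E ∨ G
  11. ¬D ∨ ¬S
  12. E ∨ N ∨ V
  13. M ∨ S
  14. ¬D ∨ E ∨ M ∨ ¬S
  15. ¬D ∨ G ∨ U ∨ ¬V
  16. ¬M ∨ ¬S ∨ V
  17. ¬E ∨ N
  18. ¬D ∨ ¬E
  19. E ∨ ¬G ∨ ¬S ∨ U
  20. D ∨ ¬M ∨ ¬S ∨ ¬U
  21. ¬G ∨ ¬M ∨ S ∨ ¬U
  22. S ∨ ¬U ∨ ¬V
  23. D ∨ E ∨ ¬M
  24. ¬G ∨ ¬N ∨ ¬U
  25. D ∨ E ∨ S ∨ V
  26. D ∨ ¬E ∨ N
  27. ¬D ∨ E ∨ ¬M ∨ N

Set G = True.
Set S = False.
  then (S ∨ ¬V) forces V = False.
  then (M ∨ S) forces M = True.
  then (¬G ∨ ¬M ∨ S ∨ ¬U) forces U = False.
Set E = False.
  then (E ∨ N ∨ S) forces N = True.
  then (D ∨ E ∨ ¬M) forces D = True.
All clauses satisfied.

G = True, S = False, E = False, M = True, U = False, D = True, V = False, N = True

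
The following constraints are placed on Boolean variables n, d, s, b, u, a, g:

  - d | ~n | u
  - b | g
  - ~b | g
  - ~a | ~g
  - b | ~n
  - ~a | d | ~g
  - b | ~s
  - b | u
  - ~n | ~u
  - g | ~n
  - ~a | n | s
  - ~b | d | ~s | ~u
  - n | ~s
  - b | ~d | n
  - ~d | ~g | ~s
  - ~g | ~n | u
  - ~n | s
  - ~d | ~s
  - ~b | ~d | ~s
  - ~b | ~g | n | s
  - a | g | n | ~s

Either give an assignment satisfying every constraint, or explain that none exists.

Set n = False.
  then (n | ~s) forces s = False.
  then (~a | n | s) forces a = False.
Try d = True:
  (b | ~d | n) forces b = True.
  (~b | g) forces g = True.
  clause (~b | ~g | n | s) is falsified — backtrack.
So d = False.
Set b = False.
  then (b | g) forces g = True.
  then (b | u) forces u = True.
All clauses satisfied.

n: False; d: False; s: False; b: False; u: True; a: False; g: True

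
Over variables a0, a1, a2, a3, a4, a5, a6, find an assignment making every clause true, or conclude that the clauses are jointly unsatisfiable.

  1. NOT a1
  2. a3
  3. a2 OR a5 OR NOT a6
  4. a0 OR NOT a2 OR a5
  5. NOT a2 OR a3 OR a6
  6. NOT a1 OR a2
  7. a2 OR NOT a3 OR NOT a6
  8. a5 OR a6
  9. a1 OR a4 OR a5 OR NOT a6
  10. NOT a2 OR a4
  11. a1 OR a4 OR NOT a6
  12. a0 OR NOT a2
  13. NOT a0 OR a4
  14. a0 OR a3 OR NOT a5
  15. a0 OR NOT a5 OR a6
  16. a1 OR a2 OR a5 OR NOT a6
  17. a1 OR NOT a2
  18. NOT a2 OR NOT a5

Unit clause (NOT a1) forces a1 = False.
Unit clause (a3) forces a3 = True.
In (a1 OR NOT a2) only NOT a2 is left, so a2 = False.
In (a2 OR NOT a3 OR NOT a6) only NOT a6 is left, so a6 = False.
In (a5 OR a6) only a5 is left, so a5 = True.
In (a0 OR NOT a5 OR a6) only a0 is left, so a0 = True.
In (NOT a0 OR a4) only a4 is left, so a4 = True.
All clauses satisfied.

a0=T, a1=F, a2=F, a3=T, a4=T, a5=T, a6=F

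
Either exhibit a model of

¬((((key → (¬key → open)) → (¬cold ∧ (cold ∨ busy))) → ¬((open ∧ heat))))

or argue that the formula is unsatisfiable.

cold = False, key = False, busy = True, heat = True, open = True

  ¬((((key → (¬key → open)) → (¬cold ∧ (cold ∨ busy))) → ¬((open ∧ heat)))) = True
    ((key → (¬key → open)) → (¬cold ∧ (cold ∨ busy))) → ¬((open ∧ heat)) = False
      (key → (¬key → open)) → (¬cold ∧ (cold ∨ busy)) = True
        key → (¬key → open) = True
          ¬key → open = True
            ¬key = True
        ¬cold ∧ (cold ∨ busy) = True
          ¬cold = True
          cold ∨ busy = True
      ¬((open ∧ heat)) = False
        open ∧ heat = True
The formula evaluates to True.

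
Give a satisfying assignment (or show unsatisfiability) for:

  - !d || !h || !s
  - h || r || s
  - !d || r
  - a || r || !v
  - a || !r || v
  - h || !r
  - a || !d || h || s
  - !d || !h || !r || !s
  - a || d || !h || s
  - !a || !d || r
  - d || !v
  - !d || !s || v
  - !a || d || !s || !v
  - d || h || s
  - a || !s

s = False; r = True; h = True; d = False; a = True; v = False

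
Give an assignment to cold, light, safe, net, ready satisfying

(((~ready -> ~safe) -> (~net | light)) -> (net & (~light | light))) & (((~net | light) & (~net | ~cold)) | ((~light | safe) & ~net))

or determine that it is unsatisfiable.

cold = False; light = True; safe = True; net = True; ready = True

  ((~ready -> ~safe) -> (~net | light)) -> (net & (~light | light)) = True
    (~ready -> ~safe) -> (~net | light) = True
      ~ready -> ~safe = True
        ~ready = False
        ~safe = False
      ~net | light = True
        ~net = False
    net & (~light | light) = True
      ~light | light = True
        ~light = False
  ((~net | light) & (~net | ~cold)) | ((~light | safe) & ~net) = True
    (~net | light) & (~net | ~cold) = True
      ~net | light = True
        ~net = False
      ~net | ~cold = True
        ~net = False
        ~cold = True
    (~light | safe) & ~net = False
      ~light | safe = True
        ~light = False
      ~net = False
Both conjuncts True, so the formula holds.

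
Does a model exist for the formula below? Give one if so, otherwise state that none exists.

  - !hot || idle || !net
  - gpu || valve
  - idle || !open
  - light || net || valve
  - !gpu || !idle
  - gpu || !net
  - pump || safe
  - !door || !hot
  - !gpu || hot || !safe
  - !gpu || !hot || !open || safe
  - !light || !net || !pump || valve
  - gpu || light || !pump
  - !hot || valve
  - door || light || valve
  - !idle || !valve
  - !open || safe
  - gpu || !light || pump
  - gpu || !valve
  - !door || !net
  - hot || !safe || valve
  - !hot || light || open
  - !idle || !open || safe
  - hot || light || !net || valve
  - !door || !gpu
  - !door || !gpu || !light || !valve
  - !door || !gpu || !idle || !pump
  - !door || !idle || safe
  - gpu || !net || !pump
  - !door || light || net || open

Try idle = True:
  (!gpu || !idle) forces gpu = False.
  (gpu || valve) forces valve = True.
  clause (!idle || !valve) is falsified — backtrack.
So idle = False.
  then (idle || !open) forces open = False.
Set light = True.
Set hot = False.
Set net = False.
Set valve = True.
  then (gpu || !valve) forces gpu = True.
  then (!door || !gpu) forces door = False.
  then (!gpu || hot || !safe) forces safe = False.
  then (pump || safe) forces pump = True.
All clauses satisfied.

idle: False, light: True, hot: False, net: False, valve: True, safe: False, gpu: True, open: False, door: False, pump: True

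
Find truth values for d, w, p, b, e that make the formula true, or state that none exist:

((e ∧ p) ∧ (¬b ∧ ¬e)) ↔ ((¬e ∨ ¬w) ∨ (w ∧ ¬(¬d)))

d = False; w = True; p = False; b = False; e = True

  ((e ∧ p) ∧ (¬b ∧ ¬e)) ↔ ((¬e ∨ ¬w) ∨ (w ∧ ¬(¬d))) = True
    (e ∧ p) ∧ (¬b ∧ ¬e) = False
      e ∧ p = False
      ¬b ∧ ¬e = False
        ¬b = True
        ¬e = False
    (¬e ∨ ¬w) ∨ (w ∧ ¬(¬d)) = False
      ¬e ∨ ¬w = False
        ¬e = False
        ¬w = False
      w ∧ ¬(¬d) = False
        ¬(¬d) = False
          ¬d = True
The formula evaluates to True.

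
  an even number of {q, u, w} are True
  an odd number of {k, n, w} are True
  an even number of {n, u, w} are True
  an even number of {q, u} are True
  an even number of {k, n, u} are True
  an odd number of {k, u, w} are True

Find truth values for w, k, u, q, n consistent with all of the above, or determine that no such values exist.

w=F, k=F, u=T, q=T, n=T

{q, u, w}: 2 true → even ✓
{k, n, w}: 1 true → odd ✓
{n, u, w}: 2 true → even ✓
{q, u}: 2 true → even ✓
{k, n, u}: 2 true → even ✓
{k, u, w}: 1 true → odd ✓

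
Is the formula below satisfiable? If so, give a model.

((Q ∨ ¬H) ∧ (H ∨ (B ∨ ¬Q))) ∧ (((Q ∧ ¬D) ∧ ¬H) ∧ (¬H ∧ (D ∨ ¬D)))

D = False, B = True, H = False, Q = True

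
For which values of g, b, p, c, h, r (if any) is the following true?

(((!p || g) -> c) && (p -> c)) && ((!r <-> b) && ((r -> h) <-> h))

g = False; b = True; p = False; c = True; h = True; r = False

  ((!p || g) -> c) && (p -> c) = True
    (!p || g) -> c = True
      !p || g = True
        !p = True
    p -> c = True
  (!r <-> b) && ((r -> h) <-> h) = True
    !r <-> b = True
      !r = True
    (r -> h) <-> h = True
      r -> h = True
Both conjuncts True, so the formula holds.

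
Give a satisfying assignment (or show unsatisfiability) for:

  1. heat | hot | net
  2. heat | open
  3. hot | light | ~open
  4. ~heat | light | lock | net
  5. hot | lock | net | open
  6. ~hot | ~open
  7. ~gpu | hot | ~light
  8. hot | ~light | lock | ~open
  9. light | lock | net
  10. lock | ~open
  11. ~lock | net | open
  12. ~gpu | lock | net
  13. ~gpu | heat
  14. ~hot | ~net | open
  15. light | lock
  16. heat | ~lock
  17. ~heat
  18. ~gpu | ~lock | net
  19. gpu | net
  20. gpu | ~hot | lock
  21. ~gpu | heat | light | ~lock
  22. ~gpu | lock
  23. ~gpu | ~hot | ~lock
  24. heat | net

The formula is unsatisfiable.

Case lock = True:
  (heat | ~lock) forces heat = True.
  Clause (~heat) is falsified — contradiction.
Case lock = False:
  (lock | ~open) forces open = False.
  (heat | open) forces heat = True.
  Clause (~heat) is falsified — contradiction.
Both cases fail, so the formula is unsatisfiable.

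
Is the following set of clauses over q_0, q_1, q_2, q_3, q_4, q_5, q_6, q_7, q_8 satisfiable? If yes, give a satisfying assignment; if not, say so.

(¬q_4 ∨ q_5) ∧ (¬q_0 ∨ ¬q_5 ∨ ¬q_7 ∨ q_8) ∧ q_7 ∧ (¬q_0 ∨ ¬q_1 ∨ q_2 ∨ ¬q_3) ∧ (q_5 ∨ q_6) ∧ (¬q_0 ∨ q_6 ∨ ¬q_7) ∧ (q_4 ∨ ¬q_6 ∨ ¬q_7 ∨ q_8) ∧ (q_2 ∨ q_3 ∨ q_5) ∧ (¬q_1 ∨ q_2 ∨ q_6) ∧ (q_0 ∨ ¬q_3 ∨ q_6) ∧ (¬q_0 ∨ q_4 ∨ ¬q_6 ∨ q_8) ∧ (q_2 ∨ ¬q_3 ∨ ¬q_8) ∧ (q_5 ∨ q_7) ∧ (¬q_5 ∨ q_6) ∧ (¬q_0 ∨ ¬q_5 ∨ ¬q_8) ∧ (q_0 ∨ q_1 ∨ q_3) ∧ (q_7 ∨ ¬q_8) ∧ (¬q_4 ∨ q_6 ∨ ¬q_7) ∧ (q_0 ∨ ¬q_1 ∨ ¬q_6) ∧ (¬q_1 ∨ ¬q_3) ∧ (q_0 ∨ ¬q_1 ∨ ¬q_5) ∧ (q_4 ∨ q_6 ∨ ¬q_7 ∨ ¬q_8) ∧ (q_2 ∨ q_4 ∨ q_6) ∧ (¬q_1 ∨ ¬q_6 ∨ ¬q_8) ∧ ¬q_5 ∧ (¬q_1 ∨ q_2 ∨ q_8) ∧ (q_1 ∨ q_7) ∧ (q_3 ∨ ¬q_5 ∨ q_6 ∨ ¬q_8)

Unit clause (q_7) forces q_7 = True.
Unit clause (¬q_5) forces q_5 = False.
In (¬q_4 ∨ q_5) only ¬q_4 is left, so q_4 = False.
In (q_5 ∨ q_6) only q_6 is left, so q_6 = True.
In (q_4 ∨ ¬q_6 ∨ ¬q_7 ∨ q_8) only q_8 is left, so q_8 = True.
In (¬q_1 ∨ ¬q_6 ∨ ¬q_8) only ¬q_1 is left, so q_1 = False.
Set q_0 = True.
Try q_2 = False:
  (q_2 ∨ q_3 ∨ q_5) forces q_3 = True.
  clause (q_2 ∨ ¬q_3 ∨ ¬q_8) is falsified — backtrack.
So q_2 = True.
Set q_3 = True.
All clauses satisfied.

q_0=T, q_1=F, q_2=T, q_3=T, q_4=F, q_5=F, q_6=T, q_7=T, q_8=T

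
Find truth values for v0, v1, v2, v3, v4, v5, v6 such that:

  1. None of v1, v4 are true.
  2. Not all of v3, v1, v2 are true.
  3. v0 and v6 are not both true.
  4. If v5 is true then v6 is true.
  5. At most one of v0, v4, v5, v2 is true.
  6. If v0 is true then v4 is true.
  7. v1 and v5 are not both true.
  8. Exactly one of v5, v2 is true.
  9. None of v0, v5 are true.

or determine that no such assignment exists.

v0 = False, v1 = False, v2 = True, v3 = True, v4 = False, v5 = False, v6 = True

  (1) {v1, v4}: 0 true — none ✓
  (2) {v3, v1, v2}: 2/3 true — not all ✓
  (3) v0=F, v6=T — not both ✓
  (4) v5=F ⇒ v6: vacuous ✓
  (5) {v0, v4, v5, v2}: 1 true — at most one ✓
  (6) v0=F ⇒ v4: vacuous ✓
  (7) v1=F, v5=F — not both ✓
  (8) {v5, v2}: 1 true — exactly one ✓
  (9) {v0, v5}: 0 true — none ✓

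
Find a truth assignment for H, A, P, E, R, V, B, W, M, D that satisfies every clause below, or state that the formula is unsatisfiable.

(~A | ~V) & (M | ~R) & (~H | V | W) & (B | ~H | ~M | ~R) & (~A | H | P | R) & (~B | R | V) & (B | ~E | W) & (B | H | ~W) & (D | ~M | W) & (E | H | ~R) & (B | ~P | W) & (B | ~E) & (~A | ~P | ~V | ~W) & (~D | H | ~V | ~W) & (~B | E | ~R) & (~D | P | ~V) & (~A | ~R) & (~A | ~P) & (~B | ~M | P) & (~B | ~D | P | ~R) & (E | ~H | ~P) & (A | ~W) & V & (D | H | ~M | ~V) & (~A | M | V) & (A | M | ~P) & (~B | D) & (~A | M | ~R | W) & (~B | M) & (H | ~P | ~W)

Unit clause (V) forces V = True.
In (~A | ~V) only ~A is left, so A = False.
In (A | ~W) only ~W is left, so W = False.
Set H = False.
Set P = False.
  then (~D | P | ~V) forces D = False.
  then (D | H | ~M | ~V) forces M = False.
  then (~B | D) forces B = False.
  then (M | ~R) forces R = False.
  then (B | ~E | W) forces E = False.
All clauses satisfied.

H = False, A = False, P = False, E = False, R = False, V = True, B = False, W = False, M = False, D = False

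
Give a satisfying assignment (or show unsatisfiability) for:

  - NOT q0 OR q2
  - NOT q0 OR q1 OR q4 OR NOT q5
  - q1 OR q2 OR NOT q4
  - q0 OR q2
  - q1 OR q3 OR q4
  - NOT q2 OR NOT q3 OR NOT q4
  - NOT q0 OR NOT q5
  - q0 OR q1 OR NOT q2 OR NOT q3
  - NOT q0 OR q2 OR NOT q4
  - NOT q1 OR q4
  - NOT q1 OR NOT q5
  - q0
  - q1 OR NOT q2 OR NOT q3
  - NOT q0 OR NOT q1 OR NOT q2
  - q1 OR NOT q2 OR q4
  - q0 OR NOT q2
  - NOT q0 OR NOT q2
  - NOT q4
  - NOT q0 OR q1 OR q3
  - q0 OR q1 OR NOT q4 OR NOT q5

The formula is unsatisfiable.

Case q0 = True:
  (NOT q0 OR q2) forces q2 = True.
  Clause (NOT q0 OR NOT q2) is falsified — contradiction.
Case q0 = False:
  Clause (q0) is falsified — contradiction.
Both cases fail, so the formula is unsatisfiable.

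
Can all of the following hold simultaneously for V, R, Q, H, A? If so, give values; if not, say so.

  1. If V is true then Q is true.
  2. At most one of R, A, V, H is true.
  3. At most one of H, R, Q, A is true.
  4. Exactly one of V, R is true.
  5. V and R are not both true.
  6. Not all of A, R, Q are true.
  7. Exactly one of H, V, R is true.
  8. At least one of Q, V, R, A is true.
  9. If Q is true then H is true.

V: False, R: True, Q: False, H: False, A: False

  (1) V=F ⇒ Q: vacuous ✓
  (2) {R, A, V, H}: 1 true — at most one ✓
  (3) {H, R, Q, A}: 1 true — at most one ✓
  (4) {V, R}: 1 true — exactly one ✓
  (5) V=F, R=T — not both ✓
  (6) {A, R, Q}: 1/3 true — not all ✓
  (7) {H, V, R}: 1 true — exactly one ✓
  (8) {Q, V, R, A}: 1 true — at least one ✓
  (9) Q=F ⇒ H: vacuous ✓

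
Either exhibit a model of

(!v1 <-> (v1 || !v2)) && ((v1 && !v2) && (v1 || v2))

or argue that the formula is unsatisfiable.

Unsatisfiable

Case v1 = True: the conjunct !v1 <-> (v1 || !v2) becomes !True <-> (True || !v2) = False.
Case v1 = False: the conjunct v1 is False.
Both cases fail — unsatisfiable.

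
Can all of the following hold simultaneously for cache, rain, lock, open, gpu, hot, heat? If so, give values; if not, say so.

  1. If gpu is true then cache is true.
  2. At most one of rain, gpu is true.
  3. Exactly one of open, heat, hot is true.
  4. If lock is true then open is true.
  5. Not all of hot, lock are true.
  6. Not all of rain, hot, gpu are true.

cache=T; rain=F; lock=F; open=F; gpu=F; hot=F; heat=T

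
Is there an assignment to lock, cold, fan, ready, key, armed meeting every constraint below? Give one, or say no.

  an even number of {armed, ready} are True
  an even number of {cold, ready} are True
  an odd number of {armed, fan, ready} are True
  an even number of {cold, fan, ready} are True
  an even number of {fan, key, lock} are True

No satisfying assignment exists.

Adding constraints 1, 2, 3, 4 mod 2: every variable appears an even number of times on the left, so the left side is 0.
But the right sides sum to 1 (mod 2). 0 ≠ 1 — the system is inconsistent.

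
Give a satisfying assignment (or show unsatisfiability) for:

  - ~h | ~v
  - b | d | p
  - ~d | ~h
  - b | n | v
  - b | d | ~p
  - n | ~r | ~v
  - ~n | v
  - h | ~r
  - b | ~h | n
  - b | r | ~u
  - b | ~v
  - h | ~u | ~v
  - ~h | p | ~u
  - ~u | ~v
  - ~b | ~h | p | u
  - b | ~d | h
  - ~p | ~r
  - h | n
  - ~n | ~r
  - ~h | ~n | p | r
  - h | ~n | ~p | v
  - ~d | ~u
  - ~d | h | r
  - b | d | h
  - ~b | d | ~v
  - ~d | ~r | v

p = True, b = True, d = False, u = True, r = False, n = False, h = True, v = False

Set p = True.
  then (~p | ~r) forces r = False.
Try b = False:
  (b | d | ~p) forces d = True.
  (~d | ~h) forces h = False.
  clause (b | ~d | h) is falsified — backtrack.
So b = True.
Try d = True:
  (~d | ~h) forces h = False.
  clause (~d | h | r) is falsified — backtrack.
So d = False.
  then (~b | d | ~v) forces v = False.
  then (~n | v) forces n = False.
  then (h | n) forces h = True.
Set u = True.
All clauses satisfied.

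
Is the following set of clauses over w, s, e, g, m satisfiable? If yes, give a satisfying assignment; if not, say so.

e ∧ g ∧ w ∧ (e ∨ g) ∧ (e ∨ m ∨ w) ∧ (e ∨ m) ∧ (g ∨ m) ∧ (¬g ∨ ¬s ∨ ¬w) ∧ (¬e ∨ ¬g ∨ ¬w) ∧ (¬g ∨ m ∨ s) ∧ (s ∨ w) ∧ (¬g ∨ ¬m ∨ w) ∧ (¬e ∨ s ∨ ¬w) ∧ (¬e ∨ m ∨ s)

Case w = True:
  (e) forces e = True.
  (g) forces g = True.
  Clause (¬e ∨ ¬g ∨ ¬w) is falsified — contradiction.
Case w = False:
  Clause (w) is falsified — contradiction.
Both cases fail, so the formula is unsatisfiable.

Unsatisfiable — no assignment works.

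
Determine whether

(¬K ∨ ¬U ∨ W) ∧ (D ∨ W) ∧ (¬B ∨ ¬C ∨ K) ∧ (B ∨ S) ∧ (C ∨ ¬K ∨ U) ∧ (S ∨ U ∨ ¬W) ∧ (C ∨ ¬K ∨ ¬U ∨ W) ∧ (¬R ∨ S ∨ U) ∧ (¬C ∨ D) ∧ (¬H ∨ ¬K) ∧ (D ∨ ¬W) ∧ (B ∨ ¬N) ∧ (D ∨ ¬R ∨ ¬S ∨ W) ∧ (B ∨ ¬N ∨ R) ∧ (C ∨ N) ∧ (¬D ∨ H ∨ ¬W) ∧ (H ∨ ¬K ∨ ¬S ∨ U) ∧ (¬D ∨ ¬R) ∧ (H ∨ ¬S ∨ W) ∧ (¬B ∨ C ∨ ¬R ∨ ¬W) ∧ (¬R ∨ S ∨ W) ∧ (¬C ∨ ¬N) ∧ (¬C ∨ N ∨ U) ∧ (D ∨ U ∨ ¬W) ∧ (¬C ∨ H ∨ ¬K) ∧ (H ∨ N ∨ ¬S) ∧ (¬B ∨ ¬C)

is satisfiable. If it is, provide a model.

Try D = False:
  (D ∨ W) forces W = True.
  clause (D ∨ ¬W) is falsified — backtrack.
So D = True.
  then (¬D ∨ ¬R) forces R = False.
Set U = True.
Set N = True.
  then (B ∨ ¬N) forces B = True.
  then (¬C ∨ ¬N) forces C = False.
Set S = False.
Set H = True.
  then (¬H ∨ ¬K) forces K = False.
Set W = False.
All clauses satisfied.

D = True, U = True, N = True, S = False, C = False, H = True, B = True, K = False, R = False, W = False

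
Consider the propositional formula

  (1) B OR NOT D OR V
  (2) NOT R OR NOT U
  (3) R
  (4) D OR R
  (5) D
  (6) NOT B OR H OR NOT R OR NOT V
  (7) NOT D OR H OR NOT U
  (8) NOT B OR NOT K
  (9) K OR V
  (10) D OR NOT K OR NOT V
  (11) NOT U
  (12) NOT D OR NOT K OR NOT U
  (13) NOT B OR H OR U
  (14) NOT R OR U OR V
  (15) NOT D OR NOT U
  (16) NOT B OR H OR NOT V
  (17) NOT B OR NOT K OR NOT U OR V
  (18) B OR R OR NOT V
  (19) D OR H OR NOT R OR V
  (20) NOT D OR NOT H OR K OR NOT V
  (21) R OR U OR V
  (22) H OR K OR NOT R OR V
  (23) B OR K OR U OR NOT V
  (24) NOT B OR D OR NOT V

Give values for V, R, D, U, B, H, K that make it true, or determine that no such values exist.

Unit clause (R) forces R = True.
Unit clause (D) forces D = True.
Unit clause (NOT U) forces U = False.
In (NOT R OR U OR V) only V is left, so V = True.
Try B = True:
  (NOT B OR H OR NOT R OR NOT V) forces H = True.
  (NOT B OR NOT K) forces K = False.
  clause (NOT D OR NOT H OR K OR NOT V) is falsified — backtrack.
So B = False.
  then (B OR K OR U OR NOT V) forces K = True.
Set H = False.
All clauses satisfied.

V = True, R = True, D = True, U = False, B = False, H = False, K = True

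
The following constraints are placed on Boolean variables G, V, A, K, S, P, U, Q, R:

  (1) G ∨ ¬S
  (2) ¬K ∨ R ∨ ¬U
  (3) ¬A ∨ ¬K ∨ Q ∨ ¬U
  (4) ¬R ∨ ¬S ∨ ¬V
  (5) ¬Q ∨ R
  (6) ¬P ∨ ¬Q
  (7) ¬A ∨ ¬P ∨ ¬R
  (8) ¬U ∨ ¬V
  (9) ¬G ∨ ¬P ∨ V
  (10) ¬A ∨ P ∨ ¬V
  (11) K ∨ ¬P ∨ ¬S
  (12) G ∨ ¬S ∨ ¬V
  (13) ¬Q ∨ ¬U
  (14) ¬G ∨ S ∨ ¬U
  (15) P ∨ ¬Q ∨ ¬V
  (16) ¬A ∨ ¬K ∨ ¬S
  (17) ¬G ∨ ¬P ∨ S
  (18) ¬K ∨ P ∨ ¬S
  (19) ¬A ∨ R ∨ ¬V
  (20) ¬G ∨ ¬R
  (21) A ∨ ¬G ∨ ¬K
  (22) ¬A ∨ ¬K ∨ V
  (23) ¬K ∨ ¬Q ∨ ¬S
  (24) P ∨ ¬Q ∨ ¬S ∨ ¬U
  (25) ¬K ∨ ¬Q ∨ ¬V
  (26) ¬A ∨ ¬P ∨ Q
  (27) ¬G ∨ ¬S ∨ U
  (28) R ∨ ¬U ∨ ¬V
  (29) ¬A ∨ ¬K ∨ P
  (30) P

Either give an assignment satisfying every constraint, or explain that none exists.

G: False, V: False, A: False, K: False, S: False, P: True, U: True, Q: False, R: True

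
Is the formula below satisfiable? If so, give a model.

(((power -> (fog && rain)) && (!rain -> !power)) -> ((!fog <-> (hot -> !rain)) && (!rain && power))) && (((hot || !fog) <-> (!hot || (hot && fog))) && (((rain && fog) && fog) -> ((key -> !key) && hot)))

hot = False, power = True, rain = False, fog = False, key = False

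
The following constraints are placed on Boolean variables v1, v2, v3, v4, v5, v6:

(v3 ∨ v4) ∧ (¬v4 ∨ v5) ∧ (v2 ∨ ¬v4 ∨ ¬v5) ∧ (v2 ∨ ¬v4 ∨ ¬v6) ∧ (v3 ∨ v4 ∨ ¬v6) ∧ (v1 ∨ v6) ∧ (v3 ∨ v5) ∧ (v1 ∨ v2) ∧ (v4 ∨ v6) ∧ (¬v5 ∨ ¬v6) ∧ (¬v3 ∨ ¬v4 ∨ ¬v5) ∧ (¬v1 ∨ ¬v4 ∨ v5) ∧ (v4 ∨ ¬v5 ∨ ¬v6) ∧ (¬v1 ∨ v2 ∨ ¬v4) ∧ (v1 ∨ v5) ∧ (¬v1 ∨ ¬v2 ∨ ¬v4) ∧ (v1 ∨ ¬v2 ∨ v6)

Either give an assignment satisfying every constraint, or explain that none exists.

v1=T, v2=F, v3=T, v4=F, v5=F, v6=T

Try v1 = False:
  (v1 ∨ v6) forces v6 = True.
  (v1 ∨ v2) forces v2 = True.
  (¬v5 ∨ ¬v6) forces v5 = False.
  clause (v1 ∨ v5) is falsified — backtrack.
So v1 = True.
Set v2 = False.
  then (¬v1 ∨ v2 ∨ ¬v4) forces v4 = False.
  then (v3 ∨ v4) forces v3 = True.
  then (v4 ∨ v6) forces v6 = True.
  then (¬v5 ∨ ¬v6) forces v5 = False.
All clauses satisfied.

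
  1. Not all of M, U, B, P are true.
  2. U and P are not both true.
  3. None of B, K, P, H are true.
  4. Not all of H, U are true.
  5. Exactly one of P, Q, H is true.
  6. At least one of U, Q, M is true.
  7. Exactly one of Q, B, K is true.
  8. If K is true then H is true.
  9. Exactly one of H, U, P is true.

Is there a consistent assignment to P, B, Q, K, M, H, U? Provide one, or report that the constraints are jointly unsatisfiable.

P = False, B = False, Q = True, K = False, M = False, H = False, U = True

  (1) {M, U, B, P}: 1/4 true — not all ✓
  (2) U=T, P=F — not both ✓
  (3) {B, K, P, H}: 0 true — none ✓
  (4) {H, U}: 1/2 true — not all ✓
  (5) {P, Q, H}: 1 true — exactly one ✓
  (6) {U, Q, M}: 2 true — at least one ✓
  (7) {Q, B, K}: 1 true — exactly one ✓
  (8) K=F ⇒ H: vacuous ✓
  (9) {H, U, P}: 1 true — exactly one ✓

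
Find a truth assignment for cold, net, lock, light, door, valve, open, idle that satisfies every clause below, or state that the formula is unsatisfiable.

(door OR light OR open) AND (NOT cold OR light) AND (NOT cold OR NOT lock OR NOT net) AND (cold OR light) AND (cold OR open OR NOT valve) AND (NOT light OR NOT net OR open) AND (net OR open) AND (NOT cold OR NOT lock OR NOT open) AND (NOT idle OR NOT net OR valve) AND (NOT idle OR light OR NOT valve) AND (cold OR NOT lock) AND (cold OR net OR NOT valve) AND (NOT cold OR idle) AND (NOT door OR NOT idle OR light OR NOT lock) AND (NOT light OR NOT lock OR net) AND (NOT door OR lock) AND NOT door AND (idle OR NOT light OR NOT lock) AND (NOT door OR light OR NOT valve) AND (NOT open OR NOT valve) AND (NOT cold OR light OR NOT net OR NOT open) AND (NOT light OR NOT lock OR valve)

Unit clause (NOT door) forces door = False.
Set cold = False.
  then (cold OR light) forces light = True.
  then (cold OR NOT lock) forces lock = False.
Set net = False.
  then (net OR open) forces open = True.
  then (cold OR net OR NOT valve) forces valve = False.
Set idle = True.
All clauses satisfied.

cold = False; net = False; lock = False; light = True; door = False; valve = False; open = True; idle = True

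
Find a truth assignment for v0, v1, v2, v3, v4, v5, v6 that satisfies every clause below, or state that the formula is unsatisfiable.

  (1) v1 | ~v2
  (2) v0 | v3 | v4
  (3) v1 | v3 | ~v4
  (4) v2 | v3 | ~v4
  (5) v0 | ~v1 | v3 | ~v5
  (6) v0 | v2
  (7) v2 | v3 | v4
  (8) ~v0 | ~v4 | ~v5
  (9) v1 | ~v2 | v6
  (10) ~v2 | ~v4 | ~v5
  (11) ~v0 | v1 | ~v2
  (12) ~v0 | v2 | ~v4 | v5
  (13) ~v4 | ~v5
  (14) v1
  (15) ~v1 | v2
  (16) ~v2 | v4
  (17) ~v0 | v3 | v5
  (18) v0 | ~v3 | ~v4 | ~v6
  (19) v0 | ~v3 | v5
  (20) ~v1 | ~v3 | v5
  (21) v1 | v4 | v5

Unit clause (v1) forces v1 = True.
In (~v1 | v2) only v2 is left, so v2 = True.
In (~v2 | v4) only v4 is left, so v4 = True.
In (~v2 | ~v4 | ~v5) only ~v5 is left, so v5 = False.
In (~v1 | ~v3 | v5) only ~v3 is left, so v3 = False.
In (~v0 | v3 | v5) only ~v0 is left, so v0 = False.
Set v6 = False.
All clauses satisfied.

v0 = False, v1 = True, v2 = True, v3 = False, v4 = True, v5 = False, v6 = False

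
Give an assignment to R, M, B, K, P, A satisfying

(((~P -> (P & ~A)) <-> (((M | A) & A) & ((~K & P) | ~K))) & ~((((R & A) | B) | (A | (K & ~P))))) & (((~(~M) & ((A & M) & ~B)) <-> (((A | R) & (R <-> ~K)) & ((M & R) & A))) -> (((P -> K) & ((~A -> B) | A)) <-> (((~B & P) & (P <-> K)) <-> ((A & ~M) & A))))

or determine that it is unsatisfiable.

Case A = True: the conjunct ~((((R & A) | B) | (A | (K & ~P)))) becomes ~(((R | B) | True)) = False.
Case A = False: the formula simplifies to (~((~P -> P)) & ~((B | (K & ~P)))) & (((P -> K) & B) <-> ~(((~B & P) & (P <-> K)))).
  P = True: the conjunct ~((~P -> P)) becomes ~((False -> True)) = False.
  P = False: simplifies to ~((B | K)) & B.
    B = True: the conjunct ~((B | K)) becomes ~((True | K)) = False.
    B = False: the conjunct B is False.
Both cases fail — unsatisfiable.

Unsatisfiable — no assignment works.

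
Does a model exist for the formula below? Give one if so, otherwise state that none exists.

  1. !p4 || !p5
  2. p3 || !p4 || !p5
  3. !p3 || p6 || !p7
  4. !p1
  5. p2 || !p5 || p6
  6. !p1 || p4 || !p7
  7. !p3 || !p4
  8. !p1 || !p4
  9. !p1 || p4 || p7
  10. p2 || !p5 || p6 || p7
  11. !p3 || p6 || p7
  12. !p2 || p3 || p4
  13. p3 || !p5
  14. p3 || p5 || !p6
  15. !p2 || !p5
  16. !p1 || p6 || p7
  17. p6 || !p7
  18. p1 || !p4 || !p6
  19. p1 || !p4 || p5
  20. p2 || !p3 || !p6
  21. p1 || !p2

p1 = False; p2 = False; p3 = False; p4 = False; p5 = False; p6 = False; p7 = False

Unit clause (!p1) forces p1 = False.
In (p1 || !p2) only !p2 is left, so p2 = False.
Try p3 = True:
  (!p3 || !p4) forces p4 = False.
  (p2 || !p3 || !p6) forces p6 = False.
  (!p3 || p6 || !p7) forces p7 = False.
  clause (!p3 || p6 || p7) is falsified — backtrack.
So p3 = False.
  then (p3 || !p5) forces p5 = False.
  then (p3 || p5 || !p6) forces p6 = False.
  then (p6 || !p7) forces p7 = False.
  then (p1 || !p4 || p5) forces p4 = False.
All clauses satisfied.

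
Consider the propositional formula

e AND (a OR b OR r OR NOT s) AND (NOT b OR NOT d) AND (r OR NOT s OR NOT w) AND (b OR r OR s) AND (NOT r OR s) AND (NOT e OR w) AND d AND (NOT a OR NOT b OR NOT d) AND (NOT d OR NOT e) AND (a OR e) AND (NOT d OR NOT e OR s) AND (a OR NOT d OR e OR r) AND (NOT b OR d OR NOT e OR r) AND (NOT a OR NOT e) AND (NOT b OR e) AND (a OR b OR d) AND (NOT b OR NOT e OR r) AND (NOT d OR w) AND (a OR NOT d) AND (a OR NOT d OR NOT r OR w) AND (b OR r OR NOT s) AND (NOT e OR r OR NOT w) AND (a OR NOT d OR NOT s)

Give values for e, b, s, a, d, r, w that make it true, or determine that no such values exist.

Case d = True:
  (e) forces e = True.
  Clause (NOT d OR NOT e) is falsified — contradiction.
Case d = False:
  Clause (d) is falsified — contradiction.
Both cases fail, so the formula is unsatisfiable.

Unsatisfiable — no assignment works.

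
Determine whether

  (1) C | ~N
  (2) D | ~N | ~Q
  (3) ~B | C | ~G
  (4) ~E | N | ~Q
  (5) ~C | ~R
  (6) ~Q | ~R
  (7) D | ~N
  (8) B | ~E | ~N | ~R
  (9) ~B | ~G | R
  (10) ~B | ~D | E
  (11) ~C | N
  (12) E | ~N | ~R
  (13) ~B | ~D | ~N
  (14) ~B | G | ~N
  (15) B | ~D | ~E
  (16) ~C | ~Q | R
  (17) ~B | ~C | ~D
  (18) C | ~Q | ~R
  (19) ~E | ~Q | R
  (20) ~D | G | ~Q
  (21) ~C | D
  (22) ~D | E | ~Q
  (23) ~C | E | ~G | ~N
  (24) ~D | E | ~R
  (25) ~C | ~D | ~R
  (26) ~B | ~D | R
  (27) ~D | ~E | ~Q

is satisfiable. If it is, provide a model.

Set B = False.
Set Q = False.
Set C = False.
  then (C | ~N) forces N = False.
Set R = False.
Set D = False.
Set E = False.
Set G = False.
All clauses satisfied.

B = False; Q = False; C = False; N = False; R = False; D = False; E = False; G = False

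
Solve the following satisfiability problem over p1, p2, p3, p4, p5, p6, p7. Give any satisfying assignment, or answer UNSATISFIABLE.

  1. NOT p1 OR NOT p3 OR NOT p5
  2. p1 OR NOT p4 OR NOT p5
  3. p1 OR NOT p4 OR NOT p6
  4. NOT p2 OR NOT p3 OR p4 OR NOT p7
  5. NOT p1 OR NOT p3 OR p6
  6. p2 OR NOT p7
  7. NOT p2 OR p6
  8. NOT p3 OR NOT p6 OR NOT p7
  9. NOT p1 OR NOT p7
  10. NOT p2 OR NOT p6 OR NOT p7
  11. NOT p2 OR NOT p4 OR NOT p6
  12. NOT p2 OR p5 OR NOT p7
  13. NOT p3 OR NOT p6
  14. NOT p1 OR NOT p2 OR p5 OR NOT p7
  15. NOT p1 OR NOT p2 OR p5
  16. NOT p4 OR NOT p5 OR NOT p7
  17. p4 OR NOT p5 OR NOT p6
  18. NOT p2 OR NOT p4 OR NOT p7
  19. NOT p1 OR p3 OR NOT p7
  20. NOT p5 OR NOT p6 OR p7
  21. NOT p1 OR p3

p1: False, p2: False, p3: False, p4: False, p5: False, p6: False, p7: False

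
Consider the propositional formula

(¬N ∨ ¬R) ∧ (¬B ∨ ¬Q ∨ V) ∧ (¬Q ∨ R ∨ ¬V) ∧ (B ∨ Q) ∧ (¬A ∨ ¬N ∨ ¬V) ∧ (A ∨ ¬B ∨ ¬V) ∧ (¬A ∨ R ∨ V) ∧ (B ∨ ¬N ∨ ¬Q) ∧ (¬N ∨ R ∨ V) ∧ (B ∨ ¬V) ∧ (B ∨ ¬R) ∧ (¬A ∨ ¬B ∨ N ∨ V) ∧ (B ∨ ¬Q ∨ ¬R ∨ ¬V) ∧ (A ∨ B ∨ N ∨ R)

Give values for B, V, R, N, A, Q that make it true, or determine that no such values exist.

B=T, V=T, R=T, N=F, A=T, Q=F

Set B = True.
Set V = True.
  then (A ∨ ¬B ∨ ¬V) forces A = True.
  then (¬A ∨ ¬N ∨ ¬V) forces N = False.
Set R = True.
Set Q = False.
All clauses satisfied.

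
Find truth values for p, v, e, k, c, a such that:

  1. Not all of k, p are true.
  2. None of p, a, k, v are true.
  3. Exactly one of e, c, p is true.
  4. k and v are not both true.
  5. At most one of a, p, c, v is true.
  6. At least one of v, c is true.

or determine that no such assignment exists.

p = False; v = False; e = False; k = False; c = True; a = False

  (1) {k, p}: 0/2 true — not all ✓
  (2) {p, a, k, v}: 0 true — none ✓
  (3) {e, c, p}: 1 true — exactly one ✓
  (4) k=F, v=F — not both ✓
  (5) {a, p, c, v}: 1 true — at most one ✓
  (6) {v, c}: 1 true — at least one ✓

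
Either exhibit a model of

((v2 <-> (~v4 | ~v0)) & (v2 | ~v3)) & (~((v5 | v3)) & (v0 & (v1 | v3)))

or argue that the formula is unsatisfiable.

v0 = True, v1 = True, v2 = True, v3 = False, v4 = False, v5 = False

  (v2 <-> (~v4 | ~v0)) & (v2 | ~v3) = True
    v2 <-> (~v4 | ~v0) = True
      ~v4 | ~v0 = True
        ~v4 = True
        ~v0 = False
    v2 | ~v3 = True
      ~v3 = True
  ~((v5 | v3)) & (v0 & (v1 | v3)) = True
    ~((v5 | v3)) = True
      v5 | v3 = False
    v0 & (v1 | v3) = True
      v1 | v3 = True
Both conjuncts True, so the formula holds.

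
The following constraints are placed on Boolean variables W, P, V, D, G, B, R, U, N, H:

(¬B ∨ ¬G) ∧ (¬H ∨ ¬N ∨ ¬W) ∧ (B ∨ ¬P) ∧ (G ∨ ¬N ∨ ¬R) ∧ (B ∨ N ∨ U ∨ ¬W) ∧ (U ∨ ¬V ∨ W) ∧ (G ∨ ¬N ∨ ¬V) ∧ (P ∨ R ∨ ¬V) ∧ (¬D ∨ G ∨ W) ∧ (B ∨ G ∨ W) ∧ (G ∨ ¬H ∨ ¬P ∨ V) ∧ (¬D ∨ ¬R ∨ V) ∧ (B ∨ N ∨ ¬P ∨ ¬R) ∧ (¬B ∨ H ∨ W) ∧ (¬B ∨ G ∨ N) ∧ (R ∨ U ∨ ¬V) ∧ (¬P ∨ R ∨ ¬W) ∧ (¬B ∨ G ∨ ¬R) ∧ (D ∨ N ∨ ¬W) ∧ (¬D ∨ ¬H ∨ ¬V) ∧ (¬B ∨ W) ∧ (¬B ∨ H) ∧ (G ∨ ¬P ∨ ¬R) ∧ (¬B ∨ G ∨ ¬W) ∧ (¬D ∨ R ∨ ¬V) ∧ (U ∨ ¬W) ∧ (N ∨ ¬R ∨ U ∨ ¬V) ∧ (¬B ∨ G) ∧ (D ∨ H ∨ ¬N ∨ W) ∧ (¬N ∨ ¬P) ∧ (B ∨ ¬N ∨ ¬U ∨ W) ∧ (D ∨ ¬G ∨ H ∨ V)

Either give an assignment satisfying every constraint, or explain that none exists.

Set W = True.
  then (U ∨ ¬W) forces U = True.
Set P = False.
Set V = False.
Set D = True.
  then (¬D ∨ ¬R ∨ V) forces R = False.
Set G = False.
  then (¬B ∨ G ∨ ¬W) forces B = False.
Set N = False.
Set H = True.
All clauses satisfied.

W=T, P=F, V=F, D=T, G=F, B=F, R=F, U=T, N=F, H=T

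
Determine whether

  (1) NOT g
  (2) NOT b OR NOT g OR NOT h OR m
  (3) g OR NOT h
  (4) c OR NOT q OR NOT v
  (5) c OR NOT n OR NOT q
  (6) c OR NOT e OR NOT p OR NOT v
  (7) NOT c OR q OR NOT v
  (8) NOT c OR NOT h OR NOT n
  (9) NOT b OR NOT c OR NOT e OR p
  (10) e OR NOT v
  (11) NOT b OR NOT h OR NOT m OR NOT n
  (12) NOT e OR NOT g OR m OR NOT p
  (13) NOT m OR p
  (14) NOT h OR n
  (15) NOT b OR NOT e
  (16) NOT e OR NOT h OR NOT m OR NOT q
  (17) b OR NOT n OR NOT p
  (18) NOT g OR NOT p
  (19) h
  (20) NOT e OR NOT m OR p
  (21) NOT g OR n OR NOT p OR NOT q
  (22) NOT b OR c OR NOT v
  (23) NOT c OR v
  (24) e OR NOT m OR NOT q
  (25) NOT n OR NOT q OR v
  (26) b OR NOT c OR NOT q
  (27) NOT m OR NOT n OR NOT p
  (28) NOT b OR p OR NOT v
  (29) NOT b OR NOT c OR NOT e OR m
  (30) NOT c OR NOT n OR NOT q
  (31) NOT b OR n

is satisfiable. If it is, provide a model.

Case h = True:
  (NOT g) forces g = False.
  Clause (g OR NOT h) is falsified — contradiction.
Case h = False:
  Clause (h) is falsified — contradiction.
Both cases fail, so the formula is unsatisfiable.

UNSATISFIABLE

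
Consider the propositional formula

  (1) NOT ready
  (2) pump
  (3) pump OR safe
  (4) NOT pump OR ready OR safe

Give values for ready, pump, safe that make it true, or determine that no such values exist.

ready = False; pump = True; safe = True

Unit clause (NOT ready) forces ready = False.
Unit clause (pump) forces pump = True.
In (NOT pump OR ready OR safe) only safe is left, so safe = True.
Check each clause:
  (NOT ready): NOT ready holds.
  (pump): pump holds.
  (pump OR safe): pump holds.
  (NOT pump OR ready OR safe): safe holds.
All clauses satisfied.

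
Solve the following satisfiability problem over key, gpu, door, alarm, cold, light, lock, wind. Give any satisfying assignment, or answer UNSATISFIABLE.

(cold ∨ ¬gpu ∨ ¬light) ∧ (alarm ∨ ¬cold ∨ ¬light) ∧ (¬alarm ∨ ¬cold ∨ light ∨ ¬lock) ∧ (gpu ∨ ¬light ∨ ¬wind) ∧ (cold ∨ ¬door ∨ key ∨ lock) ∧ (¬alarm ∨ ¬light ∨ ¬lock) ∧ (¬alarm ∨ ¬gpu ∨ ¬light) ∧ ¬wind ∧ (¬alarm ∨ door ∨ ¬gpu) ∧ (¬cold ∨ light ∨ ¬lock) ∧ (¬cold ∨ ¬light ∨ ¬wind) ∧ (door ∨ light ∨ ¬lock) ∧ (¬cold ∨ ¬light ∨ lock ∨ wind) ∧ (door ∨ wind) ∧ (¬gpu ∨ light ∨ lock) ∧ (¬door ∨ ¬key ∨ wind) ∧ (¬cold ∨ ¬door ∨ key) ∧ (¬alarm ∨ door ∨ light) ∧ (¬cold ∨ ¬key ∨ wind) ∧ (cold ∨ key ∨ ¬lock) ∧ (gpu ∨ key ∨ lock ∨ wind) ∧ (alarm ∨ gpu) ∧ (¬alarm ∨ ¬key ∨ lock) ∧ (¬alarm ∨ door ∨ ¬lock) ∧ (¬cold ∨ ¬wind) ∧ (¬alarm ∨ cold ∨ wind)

No satisfying assignment exists.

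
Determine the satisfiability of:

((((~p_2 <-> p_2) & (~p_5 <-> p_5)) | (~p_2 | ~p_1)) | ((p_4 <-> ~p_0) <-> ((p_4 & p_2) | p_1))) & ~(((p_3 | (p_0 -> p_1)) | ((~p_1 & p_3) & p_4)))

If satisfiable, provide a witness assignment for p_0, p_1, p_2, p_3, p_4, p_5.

p_0 = True, p_1 = False, p_2 = True, p_3 = False, p_4 = True, p_5 = False

  (((~p_2 <-> p_2) & (~p_5 <-> p_5)) | (~p_2 | ~p_1)) | ((p_4 <-> ~p_0) <-> ((p_4 & p_2) | p_1)) = True
    ((~p_2 <-> p_2) & (~p_5 <-> p_5)) | (~p_2 | ~p_1) = True
      (~p_2 <-> p_2) & (~p_5 <-> p_5) = False
        ~p_2 <-> p_2 = False
          ~p_2 = False
        ~p_5 <-> p_5 = False
          ~p_5 = True
      ~p_2 | ~p_1 = True
        ~p_2 = False
        ~p_1 = True
    (p_4 <-> ~p_0) <-> ((p_4 & p_2) | p_1) = False
      p_4 <-> ~p_0 = False
        ~p_0 = False
      (p_4 & p_2) | p_1 = True
        p_4 & p_2 = True
  ~(((p_3 | (p_0 -> p_1)) | ((~p_1 & p_3) & p_4))) = True
    (p_3 | (p_0 -> p_1)) | ((~p_1 & p_3) & p_4) = False
      p_3 | (p_0 -> p_1) = False
        p_0 -> p_1 = False
      (~p_1 & p_3) & p_4 = False
        ~p_1 & p_3 = False
          ~p_1 = True
Both conjuncts True, so the formula holds.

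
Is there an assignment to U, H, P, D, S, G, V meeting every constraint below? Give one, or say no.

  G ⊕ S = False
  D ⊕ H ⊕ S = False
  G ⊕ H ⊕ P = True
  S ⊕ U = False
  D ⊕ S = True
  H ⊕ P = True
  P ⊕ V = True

U=F, H=T, P=F, D=T, S=F, G=F, V=T

G ⊕ S = F ⊕ F = False ✓
D ⊕ H ⊕ S = T ⊕ T ⊕ F = False ✓
G ⊕ H ⊕ P = F ⊕ T ⊕ F = True ✓
S ⊕ U = F ⊕ F = False ✓
D ⊕ S = T ⊕ F = True ✓
H ⊕ P = T ⊕ F = True ✓
P ⊕ V = F ⊕ T = True ✓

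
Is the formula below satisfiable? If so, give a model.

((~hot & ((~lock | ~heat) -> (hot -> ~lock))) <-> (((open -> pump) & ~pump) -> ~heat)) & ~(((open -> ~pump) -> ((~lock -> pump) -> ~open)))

open: True, heat: False, pump: False, hot: False, lock: True

  (~hot & ((~lock | ~heat) -> (hot -> ~lock))) <-> (((open -> pump) & ~pump) -> ~heat) = True
    ~hot & ((~lock | ~heat) -> (hot -> ~lock)) = True
      ~hot = True
      (~lock | ~heat) -> (hot -> ~lock) = True
        ~lock | ~heat = True
          ~lock = False
          ~heat = True
        hot -> ~lock = True
          ~lock = False
    ((open -> pump) & ~pump) -> ~heat = True
      (open -> pump) & ~pump = False
        open -> pump = False
        ~pump = True
      ~heat = True
  ~(((open -> ~pump) -> ((~lock -> pump) -> ~open))) = True
    (open -> ~pump) -> ((~lock -> pump) -> ~open) = False
      open -> ~pump = True
        ~pump = True
      (~lock -> pump) -> ~open = False
        ~lock -> pump = True
          ~lock = False
        ~open = False
Both conjuncts True, so the formula holds.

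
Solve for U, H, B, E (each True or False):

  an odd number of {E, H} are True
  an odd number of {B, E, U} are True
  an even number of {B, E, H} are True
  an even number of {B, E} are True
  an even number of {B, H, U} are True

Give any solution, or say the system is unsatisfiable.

U = True, H = False, B = True, E = True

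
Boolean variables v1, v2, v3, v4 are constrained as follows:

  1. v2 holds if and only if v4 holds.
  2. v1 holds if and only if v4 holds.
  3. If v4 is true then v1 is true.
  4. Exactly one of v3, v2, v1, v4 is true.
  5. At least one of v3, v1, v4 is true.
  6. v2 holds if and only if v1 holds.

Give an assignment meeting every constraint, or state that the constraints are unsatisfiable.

v1=F, v2=F, v3=T, v4=F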